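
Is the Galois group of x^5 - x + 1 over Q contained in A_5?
The polynomial is irreducible of degree 5 over Q. Its discriminant is 2869, which is not a perfect square. A Galois group lies in the alternating group exactly when the discriminant is a square in Q, so the Galois group (S_5) is not contained in A_5.

No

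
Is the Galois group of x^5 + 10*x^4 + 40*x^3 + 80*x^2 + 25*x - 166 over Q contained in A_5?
The polynomial is irreducible of degree 5 over Q. Its discriminant is 58564000000 = 242000^2, a perfect square. A Galois group lies in the alternating group exactly when the discriminant is a square in Q, so the Galois group (A_5) is contained in A_5.

Yes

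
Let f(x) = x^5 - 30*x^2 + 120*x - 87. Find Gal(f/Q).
F_20

The polynomial f is an irreducible quintic over Q, so G = Gal(f/Q) is a transitive subgroup of S_5: one of C_5 (5T1, order 5), D_5 (5T2, order 10), F_20 (5T3, order 20), A_5 (5T4, order 60) or S_5 (5T5, order 120). The discriminant of f is 1085663503125, which is not a perfect square, so G is not contained in A_5. The transitive groups of degree 5 not contained in A_5 are: F_20 (5T3, order 20), S_5 (5T5, order 120). By Dedekind's theorem, for a prime p not dividing disc(f) the degrees of the irreducible factors of f mod p form the cycle type of an element of G. Factoring f modulo the 18 such primes p <= 73 (skipping 3, 5, 19, which divide the discriminant), each new pattern first appears at: mod 2: f = (x + 1)(x^4 + x^3 + x^2 + x + 1), pattern 4+1; mod 11: f = (x^5 + 3x^2 + 10x + 1), pattern 5; mod 29: f = (x)(x^2 + 14x + 10)(x^2 + 15x + 12), pattern 2+2+1; mod 41: f = (x + 15)(x + 17)(x + 22)(x + 31)(x + 38), pattern 1+1+1+1+1. No other pattern occurs in this range, so the set of observed cycle types is {4+1, 5, 2+2+1, 1+1+1+1+1}. The candidates containing elements of all these cycle types are F_20 (5T3) of order 20, S_5 (5T5) of order 120; the others are excluded. The observed types are precisely the cycle types that occur in F_20 (5T3). Each of the other remaining candidates has further cycle types, and by the Chebotarev density theorem the matching factorization patterns would occur for a proportion of primes equal to their share of the group: S_5 (5T5) additionally contains elements of type 3+2, 3+1+1, 2+1+1+1 (50 of its 120 elements, about 42% of primes). None of the 18 primes tested shows any such pattern (for each of these groups the chance of that is below 10^-4), which rules them out. Hence G = F_20 (5T3), of order 20.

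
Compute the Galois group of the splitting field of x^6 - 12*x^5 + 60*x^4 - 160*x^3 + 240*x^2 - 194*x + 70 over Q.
The polynomial f is an irreducible sextic over Q, so G = Gal(f/Q) is one of the 16 transitive subgroups 6T1, ..., 6T16 of S_6. The discriminant of f is -1292992, which is not a perfect square, so G is not contained in A_6. The transitive groups of degree 6 not contained in A_6 are: C_6 (6T1, order 6), S_3 (6T2, order 6), D_6 (6T3, order 12), C_3 x S_3 (6T5, order 18), A_4 x C_2 (6T6, order 24), S_4 (6T8, order 24), S_3 x S_3 (6T9, order 36), S_4 x C_2 (6T11, order 48), (S_3 x S_3) : C_2 (6T13, order 72), PGL(2,5) (6T14, order 120), S_6 (6T16, order 720). By Dedekind's theorem, for a prime p not dividing disc(f) the degrees of the irreducible factors of f mod p form the cycle type of an element of G. Factoring f modulo the 3 such primes p <= 7 (skipping 2, which divides the discriminant), each new pattern first appears at: mod 3: f = (x^6 + 2x^3 + x + 1), pattern 6; mod 5: f = (x)(x + 4)(x^4 + 4x^3 + 4x^2 + 4x + 4), pattern 4+1+1; mod 7: f = (x)(x^2 + 6x + 3)(x^3 + 3x^2 + 4x + 3), pattern 3+2+1. No other pattern occurs in this range, so the set of observed cycle types is {6, 4+1+1, 3+2+1}. Among the candidates above, the only group containing elements of all these cycle types is S_6 (6T16); every other candidate lacks at least one of them. Hence G = S_6 (6T16), of order 720.

S_6 (also written S6)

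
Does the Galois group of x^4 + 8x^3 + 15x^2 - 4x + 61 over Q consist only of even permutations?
The polynomial is irreducible of degree 4 over Q. Its discriminant is 76527504 = 8748^2, a perfect square. A Galois group lies in the alternating group exactly when the discriminant is a square in Q, so the Galois group (V_4) is contained in A_4.

Yes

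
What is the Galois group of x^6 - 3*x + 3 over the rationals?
(S_3 x S_3) : C_2 (order 72)

The polynomial f is an irreducible sextic over Q, so G = Gal(f/Q) is one of the 16 transitive subgroups 6T1, ..., 6T16 of S_6. The discriminant of f is -9059283, which is not a perfect square, so G is not contained in A_6. The transitive groups of degree 6 not contained in A_6 are: C_6 (6T1, order 6), S_3 (6T2, order 6), D_6 (6T3, order 12), C_3 x S_3 (6T5, order 18), A_4 x C_2 (6T6, order 24), S_4 (6T8, order 24), S_3 x S_3 (6T9, order 36), S_4 x C_2 (6T11, order 48), (S_3 x S_3) : C_2 (6T13, order 72), PGL(2,5) (6T14, order 120), S_6 (6T16, order 720). By Dedekind's theorem, for a prime p not dividing disc(f) the degrees of the irreducible factors of f mod p form the cycle type of an element of G. Factoring f modulo the 28 such primes p <= 127 (skipping 3, 17, 43, which divide the discriminant), each new pattern first appears at: mod 2: f = (x^6 + x + 1), pattern 6; mod 7: f = (x + 1)(x^2 + 4x + 6)(x^3 + 2x^2 + x + 4), pattern 3+2+1; mod 11: f = (x^2 + 9x + 2)(x^4 + 2x^3 + 2x^2 + 7), pattern 4+2; mod 13: f = (x + 3)(x + 8)(x^2 + 3x + 6)(x^2 + 12x + 3), pattern 2+2+1+1; mod 61: f = (x + 40)(x + 51)(x + 57)(x + 59)(x^2 + 37x + 50), pattern 2+1+1+1+1; mod 97: f = (x + 48)(x + 85)(x + 87)(x^3 + 71x^2 + 60x + 63), pattern 3+1+1+1; mod 113: f = (x^2 + 49x + 72)(x^2 + 68x + 105)(x^2 + 109x + 10), pattern 2+2+2; mod 127: f = (x^3 + 39x^2 + 106x + 109)(x^3 + 88x^2 + 18x + 21), pattern 3+3. No other pattern occurs in this range, so the set of observed cycle types is {6, 3+2+1, 4+2, 2+2+1+1, 2+1+1+1+1, 3+1+1+1, 2+2+2, 3+3}. The candidates containing elements of all these cycle types are (S_3 x S_3) : C_2 (6T13) of order 72, S_6 (6T16) of order 720; the others are excluded. The observed types are precisely the cycle types that occur in (S_3 x S_3) : C_2 (6T13) (apart from the identity). Each of the other remaining candidates has further cycle types, and by the Chebotarev density theorem the matching factorization patterns would occur for a proportion of primes equal to their share of the group: S_6 (6T16) additionally contains elements of type 5+1, 4+1+1 (234 of its 720 elements, about 32% of primes). None of the 28 primes tested shows any such pattern (for each of these groups the chance of that is below 10^-4), which rules them out. Hence G = (S_3 x S_3) : C_2 (6T13), of order 72.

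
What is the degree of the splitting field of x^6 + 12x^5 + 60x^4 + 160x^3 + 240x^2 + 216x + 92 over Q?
The degree of the splitting field over Q equals the order of the Galois group, so first determine the group. The polynomial f is an irreducible sextic over Q, so G = Gal(f/Q) is one of the 16 transitive subgroups 6T1, ..., 6T16 of S_6. The discriminant of f is 746496000000 = 864000^2, a perfect square, so G is contained in A_6. The transitive groups of degree 6 contained in A_6 are: A_4 (6T4, order 12), S_4 (6T7, order 24), (C_3 x C_3) : C_4 (6T10, order 36), PSL(2,5) (6T12, order 60), A_6 (6T15, order 360). By Dedekind's theorem, for a prime p not dividing disc(f) the degrees of the irreducible factors of f mod p form the cycle type of an element of G. Factoring f modulo the 6 such primes p <= 23 (skipping 2, 3, 5, which divide the discriminant), each new pattern first appears at: mod 7: f = (x + 5)(x^5 + 4x^3 + 2x + 3), pattern 5+1; mod 23: f = (x)(x + 9)(x + 14)(x^3 + 12x^2 + 3x + 5), pattern 3+1+1+1. No other pattern occurs in this range, so the set of observed cycle types is {5+1, 3+1+1+1}. Among the candidates above, the only group containing elements of all these cycle types is A_6 (6T15) — each of A_4 (6T4), S_4 (6T7), (C_3 x C_3) : C_4 (6T10), PSL(2,5) (6T12) lacks at least one of them. Hence G = A_6 (6T15), of order 360. The Galois group A_6 (6T15) has order 360, so the splitting field has degree 360 over Q.

360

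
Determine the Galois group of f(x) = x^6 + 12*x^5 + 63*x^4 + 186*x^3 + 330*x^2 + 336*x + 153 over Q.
PGL(2,5), S_5 acting on 6 points

The polynomial f is an irreducible sextic over Q, so G = Gal(f/Q) is one of the 16 transitive subgroups 6T1, ..., 6T16 of S_6. The discriminant of f is -16003008, which is not a perfect square, so G is not contained in A_6. The transitive groups of degree 6 not contained in A_6 are: C_6 (6T1, order 6), S_3 (6T2, order 6), D_6 (6T3, order 12), C_3 x S_3 (6T5, order 18), A_4 x C_2 (6T6, order 24), S_4 (6T8, order 24), S_3 x S_3 (6T9, order 36), S_4 x C_2 (6T11, order 48), (S_3 x S_3) : C_2 (6T13, order 72), PGL(2,5) (6T14, order 120), S_6 (6T16, order 720). By Dedekind's theorem, for a prime p not dividing disc(f) the degrees of the irreducible factors of f mod p form the cycle type of an element of G. Factoring f modulo the 21 such primes p <= 89 (skipping 2, 3, 7, which divide the discriminant), each new pattern first appears at: mod 5: f = (x^6 + 2x^5 + 3x^4 + x^3 + x + 3), pattern 6; mod 11: f = (x + 4)(x^5 + 8x^4 + 9x^3 + 7x^2 + 5x + 8), pattern 5+1; mod 13: f = (x + 1)(x + 10)(x^4 + x^3 + 3x^2 + 1), pattern 4+1+1; mod 23: f = (x + 18)(x + 22)(x^2 + 19x + 5)(x^2 + 22x + 19), pattern 2+2+1+1; mod 43: f = (x^3 + 25x^2 + 35)(x^3 + 30x^2 + x + 40), pattern 3+3; mod 61: f = (x^2 + 18x + 30)(x^2 + 22x + 52)(x^2 + 33x + 34), pattern 2+2+2. No other pattern occurs in this range, so the set of observed cycle types is {6, 5+1, 4+1+1, 2+2+1+1, 3+3, 2+2+2}. The candidates containing elements of all these cycle types are PGL(2,5) (6T14) of order 120, S_6 (6T16) of order 720; the others are excluded. The observed types are precisely the cycle types that occur in PGL(2,5) (6T14) (apart from the identity). Each of the other remaining candidates has further cycle types, and by the Chebotarev density theorem the matching factorization patterns would occur for a proportion of primes equal to their share of the group: S_6 (6T16) additionally contains elements of type 4+2, 3+2+1, 3+1+1+1, 2+1+1+1+1 (265 of its 720 elements, about 37% of primes). None of the 21 primes tested shows any such pattern (for each of these groups the chance of that is below 10^-4), which rules them out. Hence G = PGL(2,5) (6T14), of order 120.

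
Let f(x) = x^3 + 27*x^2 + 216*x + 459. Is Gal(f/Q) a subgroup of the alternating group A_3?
Yes

The polynomial is irreducible of degree 3 over Q. Its discriminant is 59049 = 243^2, a perfect square. A Galois group lies in the alternating group exactly when the discriminant is a square in Q, so the Galois group (C_3) is contained in A_3.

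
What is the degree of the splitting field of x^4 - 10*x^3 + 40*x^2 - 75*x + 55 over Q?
4

The degree of the splitting field over Q equals the order of the Galois group, so first determine the group. The polynomial is an irreducible quartic over Q and its discriminant is 125, which is not a perfect square, so the Galois group is not contained in A_4. The resolvent cubic y^3 - 40*y^2 + 530*y - 2325 has exactly one rational root, so the Galois group is C_4 or D_4. The quartic becomes reducible over Q(sqrt(disc)), so the group is C_4. The Galois group C_4 (4T1) has order 4, so the splitting field has degree 4 over Q.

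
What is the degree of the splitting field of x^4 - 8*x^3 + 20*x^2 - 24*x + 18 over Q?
The degree of the splitting field over Q equals the order of the Galois group, so first determine the group. The polynomial is an irreducible quartic over Q and its discriminant is -165888, which is not a perfect square, so the Galois group is not contained in A_4. The resolvent cubic y^3 - 20*y^2 + 120*y - 288 has exactly one rational root, so the Galois group is C_4 or D_4. The quartic remains irreducible over Q(sqrt(disc)), so the group is D_4. The Galois group D_4 (4T3) has order 8, so the splitting field has degree 8 over Q.

8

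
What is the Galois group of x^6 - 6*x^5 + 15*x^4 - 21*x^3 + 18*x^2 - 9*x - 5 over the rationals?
S_3 x S_3

The polynomial f is an irreducible sextic over Q, so G = Gal(f/Q) is one of the 16 transitive subgroups 6T1, ..., 6T16 of S_6. The discriminant of f is 871199469, which is not a perfect square, so G is not contained in A_6. The transitive groups of degree 6 not contained in A_6 are: C_6 (6T1, order 6), S_3 (6T2, order 6), D_6 (6T3, order 12), C_3 x S_3 (6T5, order 18), A_4 x C_2 (6T6, order 24), S_4 (6T8, order 24), S_3 x S_3 (6T9, order 36), S_4 x C_2 (6T11, order 48), (S_3 x S_3) : C_2 (6T13, order 72), PGL(2,5) (6T14, order 120), S_6 (6T16, order 720). By Dedekind's theorem, for a prime p not dividing disc(f) the degrees of the irreducible factors of f mod p form the cycle type of an element of G. Factoring f modulo the 16 such primes p <= 67 (skipping 3, 7, 29, which divide the discriminant), each new pattern first appears at: mod 2: f = (x^6 + x^4 + x^3 + x + 1), pattern 6; mod 5: f = (x)(x + 1)(x^2 + x + 2)(x^2 + 2x + 3), pattern 2+2+1+1; mod 13: f = (x + 1)(x + 4)(x + 5)(x^3 + 10x^2 + 3x + 3), pattern 3+1+1+1; mod 19: f = (x^2 + 8x + 6)(x^2 + 11x + 1)(x^2 + 13x + 15), pattern 2+2+2; mod 67: f = (x^3 + 64x^2 + 3x + 17)(x^3 + 64x^2 + 3x + 47), pattern 3+3. No other pattern occurs in this range, so the set of observed cycle types is {6, 2+2+1+1, 3+1+1+1, 2+2+2, 3+3}. The candidates containing elements of all these cycle types are S_3 x S_3 (6T9) of order 36, (S_3 x S_3) : C_2 (6T13) of order 72, S_6 (6T16) of order 720; the others are excluded. The observed types are precisely the cycle types that occur in S_3 x S_3 (6T9) (apart from the identity). Each of the other remaining candidates has further cycle types, and by the Chebotarev density theorem the matching factorization patterns would occur for a proportion of primes equal to their share of the group: (S_3 x S_3) : C_2 (6T13) additionally contains elements of type 4+2, 3+2+1, 2+1+1+1+1 (36 of its 72 elements, about 50% of primes); S_6 (6T16) additionally contains elements of type 5+1, 4+2, 4+1+1, 3+2+1, 2+1+1+1+1 (459 of its 720 elements, about 64% of primes). None of the 16 primes tested shows any such pattern (for each of these groups the chance of that is below 10^-4), which rules them out. Hence G = S_3 x S_3 (6T9), of order 36.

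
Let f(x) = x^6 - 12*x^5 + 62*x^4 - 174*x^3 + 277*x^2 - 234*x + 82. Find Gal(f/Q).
The polynomial f is an irreducible sextic over Q, so G = Gal(f/Q) is one of the 16 transitive subgroups 6T1, ..., 6T16 of S_6. The discriminant of f is -187648, which is not a perfect square, so G is not contained in A_6. The transitive groups of degree 6 not contained in A_6 are: C_6 (6T1, order 6), S_3 (6T2, order 6), D_6 (6T3, order 12), C_3 x S_3 (6T5, order 18), A_4 x C_2 (6T6, order 24), S_4 (6T8, order 24), S_3 x S_3 (6T9, order 36), S_4 x C_2 (6T11, order 48), (S_3 x S_3) : C_2 (6T13, order 72), PGL(2,5) (6T14, order 120), S_6 (6T16, order 720). By Dedekind's theorem, for a prime p not dividing disc(f) the degrees of the irreducible factors of f mod p form the cycle type of an element of G. Factoring f modulo the 29 such primes p <= 113 (skipping 2, which divides the discriminant), each new pattern first appears at: mod 3: f = (x^6 + 2x^4 + x^2 + 1), pattern 6; mod 5: f = (x + 2)(x^2 + 2x + 4)(x^3 + 4x^2 + 3x + 4), pattern 3+2+1; mod 7: f = (x^2 + 2x + 5)(x^4 + x^2 + 6x + 1), pattern 4+2; mod 17: f = (x^3 + 11x^2 + 13x + 4)(x^3 + 11x^2 + 13x + 12), pattern 3+3; mod 19: f = (x^2 + 6x + 10)(x^2 + 8x + 4)(x^2 + 12x + 3), pattern 2+2+2; mod 37: f = (x + 19)(x + 32)(x^2 + 12x + 7)(x^2 + 36x + 8), pattern 2+2+1+1; mod 41: f = (x)(x + 15)(x + 20)(x^3 + 35x^2 + 13x + 23), pattern 3+1+1+1; mod 113: f = (x + 9)(x + 19)(x + 21)(x + 77)(x^2 + 88x + 36), pattern 2+1+1+1+1. No other pattern occurs in this range, so the set of observed cycle types is {6, 3+2+1, 4+2, 3+3, 2+2+2, 2+2+1+1, 3+1+1+1, 2+1+1+1+1}. The candidates containing elements of all these cycle types are (S_3 x S_3) : C_2 (6T13) of order 72, S_6 (6T16) of order 720; the others are excluded. The observed types are precisely the cycle types that occur in (S_3 x S_3) : C_2 (6T13) (apart from the identity). Each of the other remaining candidates has further cycle types, and by the Chebotarev density theorem the matching factorization patterns would occur for a proportion of primes equal to their share of the group: S_6 (6T16) additionally contains elements of type 5+1, 4+1+1 (234 of its 720 elements, about 32% of primes). None of the 29 primes tested shows any such pattern (for each of these groups the chance of that is below 10^-4), which rules them out. Hence G = (S_3 x S_3) : C_2 (6T13), of order 72.

(S_3 x S_3) : C_2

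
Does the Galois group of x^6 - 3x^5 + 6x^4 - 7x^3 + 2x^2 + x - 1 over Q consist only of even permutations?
No

The polynomial is irreducible of degree 6 over Q. Its discriminant is 810448, which is not a perfect square. A Galois group lies in the alternating group exactly when the discriminant is a square in Q, so the Galois group (S_4) is not contained in A_6.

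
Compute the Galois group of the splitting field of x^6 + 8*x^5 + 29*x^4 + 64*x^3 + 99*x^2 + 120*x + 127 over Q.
C_6, the cyclic group of order 6

The polynomial f is an irreducible sextic over Q, so G = Gal(f/Q) is one of the 16 transitive subgroups 6T1, ..., 6T16 of S_6. The discriminant of f is -18046378835968, which is not a perfect square, so G is not contained in A_6. The transitive groups of degree 6 not contained in A_6 are: C_6 (6T1, order 6), S_3 (6T2, order 6), D_6 (6T3, order 12), C_3 x S_3 (6T5, order 18), A_4 x C_2 (6T6, order 24), S_4 (6T8, order 24), S_3 x S_3 (6T9, order 36), S_4 x C_2 (6T11, order 48), (S_3 x S_3) : C_2 (6T13, order 72), PGL(2,5) (6T14, order 120), S_6 (6T16, order 720). By Dedekind's theorem, for a prime p not dividing disc(f) the degrees of the irreducible factors of f mod p form the cycle type of an element of G. Factoring f modulo the 37 such primes p <= 167 (skipping 2, 7, which divide the discriminant), each new pattern first appears at: mod 3: f = (x^6 + 2x^5 + 2x^4 + x^3 + 1), pattern 6; mod 11: f = (x^3 + 2x^2 + 6x + 8)(x^3 + 6x^2 + 9), pattern 3+3; mod 13: f = (x^2 + x + 4)(x^2 + 8x + 11)(x^2 + 12x + 2), pattern 2+2+2; mod 29: f = (x + 9)(x + 11)(x + 13)(x + 16)(x + 19)(x + 27), pattern 1+1+1+1+1+1. No other pattern occurs in this range, so the set of observed cycle types is {6, 3+3, 2+2+2, 1+1+1+1+1+1}. The candidates containing elements of all these cycle types are C_6 (6T1) of order 6, D_6 (6T3) of order 12, C_3 x S_3 (6T5) of order 18, A_4 x C_2 (6T6) of order 24, S_3 x S_3 (6T9) of order 36, S_4 x C_2 (6T11) of order 48, (S_3 x S_3) : C_2 (6T13) of order 72, PGL(2,5) (6T14) of order 120, S_6 (6T16) of order 720; the others are excluded. The observed types are precisely the cycle types that occur in C_6 (6T1). Each of the other remaining candidates has further cycle types, and by the Chebotarev density theorem the matching factorization patterns would occur for a proportion of primes equal to their share of the group: D_6 (6T3) additionally contains elements of type 2+2+1+1 (3 of its 12 elements, about 25% of primes); C_3 x S_3 (6T5) additionally contains elements of type 3+1+1+1 (4 of its 18 elements, about 22% of primes); A_4 x C_2 (6T6) additionally contains elements of type 2+2+1+1, 2+1+1+1+1 (6 of its 24 elements, about 25% of primes); S_3 x S_3 (6T9) additionally contains elements of type 3+1+1+1, 2+2+1+1 (13 of its 36 elements, about 36% of primes); S_4 x C_2 (6T11) additionally contains elements of type 4+2, 4+1+1, 2+2+1+1, 2+1+1+1+1 (24 of its 48 elements, about 50% of primes); (S_3 x S_3) : C_2 (6T13) additionally contains elements of type 4+2, 3+2+1, 3+1+1+1, 2+2+1+1, 2+1+1+1+1 (49 of its 72 elements, about 68% of primes); PGL(2,5) (6T14) additionally contains elements of type 5+1, 4+1+1, 2+2+1+1 (69 of its 120 elements, about 58% of primes); S_6 (6T16) additionally contains elements of type 5+1, 4+2, 4+1+1, 3+2+1, 3+1+1+1, 2+2+1+1, 2+1+1+1+1 (544 of its 720 elements, about 76% of primes). None of the 37 primes tested shows any such pattern (for each of these groups the chance of that is below 10^-4), which rules them out. Hence G = C_6 (6T1), of order 6.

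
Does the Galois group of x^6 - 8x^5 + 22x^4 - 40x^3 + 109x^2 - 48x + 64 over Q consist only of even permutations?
The polynomial is irreducible of degree 6 over Q. Its discriminant is -3767550835949568, which is not a perfect square. A Galois group lies in the alternating group exactly when the discriminant is a square in Q, so the Galois group ((S_3 x S_3) : C_2) is not contained in A_6.

No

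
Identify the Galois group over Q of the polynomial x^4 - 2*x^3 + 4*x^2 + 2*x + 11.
The polynomial is an irreducible quartic over Q and its discriminant is 512000, which is not a perfect square, so the Galois group is not contained in A_4. The resolvent cubic y^3 - 4*y^2 - 48*y + 128 has exactly one rational root, so the Galois group is C_4 or D_4. The quartic becomes reducible over Q(sqrt(disc)), so the group is C_4.

C_4 (also written C4)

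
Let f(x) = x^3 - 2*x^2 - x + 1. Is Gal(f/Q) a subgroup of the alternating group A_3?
The polynomial is irreducible of degree 3 over Q. Its discriminant is 49 = 7^2, a perfect square. A Galois group lies in the alternating group exactly when the discriminant is a square in Q, so the Galois group (C_3) is contained in A_3.

Yes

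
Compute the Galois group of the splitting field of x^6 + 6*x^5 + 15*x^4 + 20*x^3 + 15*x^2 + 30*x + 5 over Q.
A_6

The polynomial f is an irreducible sextic over Q, so G = Gal(f/Q) is one of the 16 transitive subgroups 6T1, ..., 6T16 of S_6. The discriminant of f is 746496000000 = 864000^2, a perfect square, so G is contained in A_6. The transitive groups of degree 6 contained in A_6 are: A_4 (6T4, order 12), S_4 (6T7, order 24), (C_3 x C_3) : C_4 (6T10, order 36), PSL(2,5) (6T12, order 60), A_6 (6T15, order 360). By Dedekind's theorem, for a prime p not dividing disc(f) the degrees of the irreducible factors of f mod p form the cycle type of an element of G. Factoring f modulo the 6 such primes p <= 23 (skipping 2, 3, 5, which divide the discriminant), each new pattern first appears at: mod 7: f = (x + 4)(x^5 + 2x^4 + 6x^2 + 5x + 3), pattern 5+1; mod 23: f = (x + 8)(x + 13)(x + 22)(x^3 + 9x^2 + 5x + 13), pattern 3+1+1+1. No other pattern occurs in this range, so the set of observed cycle types is {5+1, 3+1+1+1}. Among the candidates above, the only group containing elements of all these cycle types is A_6 (6T15) — each of A_4 (6T4), S_4 (6T7), (C_3 x C_3) : C_4 (6T10), PSL(2,5) (6T12) lacks at least one of them. Hence G = A_6 (6T15), of order 360.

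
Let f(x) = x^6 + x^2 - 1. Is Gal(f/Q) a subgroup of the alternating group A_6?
The polynomial is irreducible of degree 6 over Q. Its discriminant is 61504 = 248^2, a perfect square. A Galois group lies in the alternating group exactly when the discriminant is a square in Q, so the Galois group (S_4) is contained in A_6.

Yes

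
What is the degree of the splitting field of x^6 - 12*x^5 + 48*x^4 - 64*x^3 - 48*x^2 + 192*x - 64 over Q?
24

The degree of the splitting field over Q equals the order of the Galois group, so first determine the group. The polynomial f is an irreducible sextic over Q, so G = Gal(f/Q) is one of the 16 transitive subgroups 6T1, ..., 6T16 of S_6. The discriminant of f is -450868486864896, which is not a perfect square, so G is not contained in A_6. The transitive groups of degree 6 not contained in A_6 are: C_6 (6T1, order 6), S_3 (6T2, order 6), D_6 (6T3, order 12), C_3 x S_3 (6T5, order 18), A_4 x C_2 (6T6, order 24), S_4 (6T8, order 24), S_3 x S_3 (6T9, order 36), S_4 x C_2 (6T11, order 48), (S_3 x S_3) : C_2 (6T13, order 72), PGL(2,5) (6T14, order 120), S_6 (6T16, order 720). By Dedekind's theorem, for a prime p not dividing disc(f) the degrees of the irreducible factors of f mod p form the cycle type of an element of G. Factoring f modulo the 33 such primes p <= 149 (skipping 2, 3, which divide the discriminant), each new pattern first appears at: mod 5: f = (x^3 + x^2 + 2)(x^3 + 2x^2 + x + 3), pattern 3+3; mod 7: f = (x^6 + 2x^5 + 6x^4 + 6x^3 + x^2 + 3x + 6), pattern 6; mod 17: f = (x + 2)(x + 11)(x^2 + 13x + 1)(x^2 + 13x + 11), pattern 2+2+1+1; mod 19: f = (x + 3)(x + 5)(x + 10)(x + 12)(x^2 + 15x + 9), pattern 2+1+1+1+1; mod 71: f = (x^2 + 67x + 7)(x^2 + 67x + 22)(x^2 + 67x + 42), pattern 2+2+2. No other pattern occurs in this range, so the set of observed cycle types is {3+3, 6, 2+2+1+1, 2+1+1+1+1, 2+2+2}. The candidates containing elements of all these cycle types are A_4 x C_2 (6T6) of order 24, S_4 x C_2 (6T11) of order 48, (S_3 x S_3) : C_2 (6T13) of order 72, S_6 (6T16) of order 720; the others are excluded. The observed types are precisely the cycle types that occur in A_4 x C_2 (6T6) (apart from the identity). Each of the other remaining candidates has further cycle types, and by the Chebotarev density theorem the matching factorization patterns would occur for a proportion of primes equal to their share of the group: S_4 x C_2 (6T11) additionally contains elements of type 4+2, 4+1+1 (12 of its 48 elements, about 25% of primes); (S_3 x S_3) : C_2 (6T13) additionally contains elements of type 4+2, 3+2+1, 3+1+1+1 (34 of its 72 elements, about 47% of primes); S_6 (6T16) additionally contains elements of type 5+1, 4+2, 4+1+1, 3+2+1, 3+1+1+1 (484 of its 720 elements, about 67% of primes). None of the 33 primes tested shows any such pattern (for each of these groups the chance of that is below 10^-4), which rules them out. Hence G = A_4 x C_2 (6T6), of order 24. The Galois group A_4 x C_2 (6T6) has order 24, so the splitting field has degree 24 over Q.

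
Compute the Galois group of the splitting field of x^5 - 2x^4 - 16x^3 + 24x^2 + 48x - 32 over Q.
C_5 (also written C5)

The polynomial f is an irreducible quintic over Q, so G = Gal(f/Q) is a transitive subgroup of S_5: one of C_5 (5T1, order 5), D_5 (5T2, order 10), F_20 (5T3, order 20), A_5 (5T4, order 60) or S_5 (5T5, order 120). The discriminant of f is 15352201216 = 123904^2, a perfect square, so G is contained in A_5. The transitive groups of degree 5 contained in A_5 are: C_5 (5T1, order 5), D_5 (5T2, order 10), A_5 (5T4, order 60). By Dedekind's theorem, for a prime p not dividing disc(f) the degrees of the irreducible factors of f mod p form the cycle type of an element of G. Factoring f modulo the 14 such primes p <= 53 (skipping 2, 11, which divide the discriminant), each new pattern first appears at: mod 3: f = (x^5 + x^4 + 2x^3 + 1), pattern 5; mod 23: f = (x + 5)(x + 8)(x + 12)(x + 20)(x + 22), pattern 1+1+1+1+1. No other pattern occurs in this range, so the set of observed cycle types is {5, 1+1+1+1+1}. The candidates containing elements of all these cycle types are C_5 (5T1) of order 5, D_5 (5T2) of order 10, A_5 (5T4) of order 60; the others are excluded. The observed types are precisely the cycle types that occur in C_5 (5T1). Each of the other remaining candidates has further cycle types, and by the Chebotarev density theorem the matching factorization patterns would occur for a proportion of primes equal to their share of the group: D_5 (5T2) additionally contains elements of type 2+2+1 (5 of its 10 elements, about 50% of primes); A_5 (5T4) additionally contains elements of type 3+1+1, 2+2+1 (35 of its 60 elements, about 58% of primes). None of the 14 primes tested shows any such pattern (for each of these groups the chance of that is below 10^-4), which rules them out. Hence G = C_5 (5T1), of order 5.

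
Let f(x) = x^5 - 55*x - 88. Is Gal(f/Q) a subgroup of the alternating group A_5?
Yes

The polynomial is irreducible of degree 5 over Q. Its discriminant is 58564000000 = 242000^2, a perfect square. A Galois group lies in the alternating group exactly when the discriminant is a square in Q, so the Galois group (A_5) is contained in A_5.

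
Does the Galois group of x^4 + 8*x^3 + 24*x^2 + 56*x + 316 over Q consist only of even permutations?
The polynomial is irreducible of degree 4 over Q. Its discriminant is 4087812096 = 63936^2, a perfect square. A Galois group lies in the alternating group exactly when the discriminant is a square in Q, so the Galois group (A_4) is contained in A_4.

Yes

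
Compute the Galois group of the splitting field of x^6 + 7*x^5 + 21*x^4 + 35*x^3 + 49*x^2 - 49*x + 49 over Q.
The polynomial f is an irreducible sextic over Q, so G = Gal(f/Q) is one of the 16 transitive subgroups 6T1, ..., 6T16 of S_6. The discriminant of f is -3074760881305687, which is not a perfect square, so G is not contained in A_6. The transitive groups of degree 6 not contained in A_6 are: C_6 (6T1, order 6), S_3 (6T2, order 6), D_6 (6T3, order 12), C_3 x S_3 (6T5, order 18), A_4 x C_2 (6T6, order 24), S_4 (6T8, order 24), S_3 x S_3 (6T9, order 36), S_4 x C_2 (6T11, order 48), (S_3 x S_3) : C_2 (6T13, order 72), PGL(2,5) (6T14, order 120), S_6 (6T16, order 720). By Dedekind's theorem, for a prime p not dividing disc(f) the degrees of the irreducible factors of f mod p form the cycle type of an element of G. Factoring f modulo the 37 such primes p <= 173 (skipping 7, 29, 43, which divide the discriminant), each new pattern first appears at: mod 2: f = (x^3 + x + 1)(x^3 + x^2 + 1), pattern 3+3; mod 3: f = (x^6 + x^5 + 2x^3 + x^2 + 2x + 1), pattern 6; mod 13: f = (x^2 + 2x + 12)(x^2 + 9x + 10)(x^2 + 9x + 12), pattern 2+2+2; mod 71: f = (x + 6)(x + 8)(x + 18)(x + 19)(x + 38)(x + 60), pattern 1+1+1+1+1+1. No other pattern occurs in this range, so the set of observed cycle types is {3+3, 6, 2+2+2, 1+1+1+1+1+1}. The candidates containing elements of all these cycle types are C_6 (6T1) of order 6, D_6 (6T3) of order 12, C_3 x S_3 (6T5) of order 18, A_4 x C_2 (6T6) of order 24, S_3 x S_3 (6T9) of order 36, S_4 x C_2 (6T11) of order 48, (S_3 x S_3) : C_2 (6T13) of order 72, PGL(2,5) (6T14) of order 120, S_6 (6T16) of order 720; the others are excluded. The observed types are precisely the cycle types that occur in C_6 (6T1). Each of the other remaining candidates has further cycle types, and by the Chebotarev density theorem the matching factorization patterns would occur for a proportion of primes equal to their share of the group: D_6 (6T3) additionally contains elements of type 2+2+1+1 (3 of its 12 elements, about 25% of primes); C_3 x S_3 (6T5) additionally contains elements of type 3+1+1+1 (4 of its 18 elements, about 22% of primes); A_4 x C_2 (6T6) additionally contains elements of type 2+2+1+1, 2+1+1+1+1 (6 of its 24 elements, about 25% of primes); S_3 x S_3 (6T9) additionally contains elements of type 3+1+1+1, 2+2+1+1 (13 of its 36 elements, about 36% of primes); S_4 x C_2 (6T11) additionally contains elements of type 4+2, 4+1+1, 2+2+1+1, 2+1+1+1+1 (24 of its 48 elements, about 50% of primes); (S_3 x S_3) : C_2 (6T13) additionally contains elements of type 4+2, 3+2+1, 3+1+1+1, 2+2+1+1, 2+1+1+1+1 (49 of its 72 elements, about 68% of primes); PGL(2,5) (6T14) additionally contains elements of type 5+1, 4+1+1, 2+2+1+1 (69 of its 120 elements, about 58% of primes); S_6 (6T16) additionally contains elements of type 5+1, 4+2, 4+1+1, 3+2+1, 3+1+1+1, 2+2+1+1, 2+1+1+1+1 (544 of its 720 elements, about 76% of primes). None of the 37 primes tested shows any such pattern (for each of these groups the chance of that is below 10^-4), which rules them out. Hence G = C_6 (6T1), of order 6.

C_6 (also written C6)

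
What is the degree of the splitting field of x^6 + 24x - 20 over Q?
The degree of the splitting field over Q equals the order of the Galois group, so first determine the group. The polynomial f is an irreducible sextic over Q, so G = Gal(f/Q) is one of the 16 transitive subgroups 6T1, ..., 6T16 of S_6. The discriminant of f is 746496000000 = 864000^2, a perfect square, so G is contained in A_6. The transitive groups of degree 6 contained in A_6 are: A_4 (6T4, order 12), S_4 (6T7, order 24), (C_3 x C_3) : C_4 (6T10, order 36), PSL(2,5) (6T12, order 60), A_6 (6T15, order 360). By Dedekind's theorem, for a prime p not dividing disc(f) the degrees of the irreducible factors of f mod p form the cycle type of an element of G. Factoring f modulo the 6 such primes p <= 23 (skipping 2, 3, 5, which divide the discriminant), each new pattern first appears at: mod 7: f = (x + 3)(x^5 + 4x^4 + 2x^3 + x^2 + 4x + 5), pattern 5+1; mod 23: f = (x + 7)(x + 12)(x + 21)(x^3 + 6x^2 + 13x + 16), pattern 3+1+1+1. No other pattern occurs in this range, so the set of observed cycle types is {5+1, 3+1+1+1}. Among the candidates above, the only group containing elements of all these cycle types is A_6 (6T15) — each of A_4 (6T4), S_4 (6T7), (C_3 x C_3) : C_4 (6T10), PSL(2,5) (6T12) lacks at least one of them. Hence G = A_6 (6T15), of order 360. The Galois group A_6 (6T15) has order 360, so the splitting field has degree 360 over Q.

360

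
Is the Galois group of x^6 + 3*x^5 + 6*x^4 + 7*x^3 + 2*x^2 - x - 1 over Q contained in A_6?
The polynomial is irreducible of degree 6 over Q. Its discriminant is 810448, which is not a perfect square. A Galois group lies in the alternating group exactly when the discriminant is a square in Q, so the Galois group (S_4) is not contained in A_6.

No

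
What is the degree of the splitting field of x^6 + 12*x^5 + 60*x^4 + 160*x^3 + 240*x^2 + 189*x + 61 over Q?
72

The degree of the splitting field over Q equals the order of the Galois group, so first determine the group. The polynomial f is an irreducible sextic over Q, so G = Gal(f/Q) is one of the 16 transitive subgroups 6T1, ..., 6T16 of S_6. The discriminant of f is -9059283, which is not a perfect square, so G is not contained in A_6. The transitive groups of degree 6 not contained in A_6 are: C_6 (6T1, order 6), S_3 (6T2, order 6), D_6 (6T3, order 12), C_3 x S_3 (6T5, order 18), A_4 x C_2 (6T6, order 24), S_4 (6T8, order 24), S_3 x S_3 (6T9, order 36), S_4 x C_2 (6T11, order 48), (S_3 x S_3) : C_2 (6T13, order 72), PGL(2,5) (6T14, order 120), S_6 (6T16, order 720). By Dedekind's theorem, for a prime p not dividing disc(f) the degrees of the irreducible factors of f mod p form the cycle type of an element of G. Factoring f modulo the 28 such primes p <= 127 (skipping 3, 17, 43, which divide the discriminant), each new pattern first appears at: mod 2: f = (x^6 + x + 1), pattern 6; mod 7: f = (x + 3)(x^2 + x + 4)(x^3 + x^2 + 1), pattern 3+2+1; mod 11: f = (x^2 + 2x + 2)(x^4 + 10x^3 + 5x^2 + 9x + 3), pattern 4+2; mod 13: f = (x + 5)(x + 10)(x^2 + 3x + 5)(x^2 + 7x + 3), pattern 2+2+1+1; mod 61: f = (x)(x + 42)(x + 53)(x + 59)(x^2 + 41x + 6), pattern 2+1+1+1+1; mod 97: f = (x + 50)(x + 87)(x + 89)(x^3 + 77x^2 + 65x + 87), pattern 3+1+1+1; mod 113: f = (x^2 + 6)(x^2 + 53x + 61)(x^2 + 72x + 19), pattern 2+2+2; mod 127: f = (x^3 + 45x^2 + 20x + 104)(x^3 + 94x^2 + x + 36), pattern 3+3. No other pattern occurs in this range, so the set of observed cycle types is {6, 3+2+1, 4+2, 2+2+1+1, 2+1+1+1+1, 3+1+1+1, 2+2+2, 3+3}. The candidates containing elements of all these cycle types are (S_3 x S_3) : C_2 (6T13) of order 72, S_6 (6T16) of order 720; the others are excluded. The observed types are precisely the cycle types that occur in (S_3 x S_3) : C_2 (6T13) (apart from the identity). Each of the other remaining candidates has further cycle types, and by the Chebotarev density theorem the matching factorization patterns would occur for a proportion of primes equal to their share of the group: S_6 (6T16) additionally contains elements of type 5+1, 4+1+1 (234 of its 720 elements, about 32% of primes). None of the 28 primes tested shows any such pattern (for each of these groups the chance of that is below 10^-4), which rules them out. Hence G = (S_3 x S_3) : C_2 (6T13), of order 72. The Galois group (S_3 x S_3) : C_2 (6T13) has order 72, so the splitting field has degree 72 over Q.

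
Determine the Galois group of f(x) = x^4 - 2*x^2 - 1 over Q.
The polynomial is an irreducible quartic over Q and its discriminant is -1024, which is not a perfect square, so the Galois group is not contained in A_4. The resolvent cubic y^3 + 2*y^2 + 4*y + 8 has exactly one rational root, so the Galois group is C_4 or D_4. The quartic remains irreducible over Q(sqrt(disc)), so the group is D_4.

D_4 (order 8)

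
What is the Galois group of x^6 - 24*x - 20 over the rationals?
The polynomial f is an irreducible sextic over Q, so G = Gal(f/Q) is one of the 16 transitive subgroups 6T1, ..., 6T16 of S_6. The discriminant of f is 746496000000 = 864000^2, a perfect square, so G is contained in A_6. The transitive groups of degree 6 contained in A_6 are: A_4 (6T4, order 12), S_4 (6T7, order 24), (C_3 x C_3) : C_4 (6T10, order 36), PSL(2,5) (6T12, order 60), A_6 (6T15, order 360). By Dedekind's theorem, for a prime p not dividing disc(f) the degrees of the irreducible factors of f mod p form the cycle type of an element of G. Factoring f modulo the 6 such primes p <= 23 (skipping 2, 3, 5, which divide the discriminant), each new pattern first appears at: mod 7: f = (x + 4)(x^5 + 3x^4 + 2x^3 + 6x^2 + 4x + 2), pattern 5+1; mod 23: f = (x + 2)(x + 11)(x + 16)(x^3 + 17x^2 + 13x + 7), pattern 3+1+1+1. No other pattern occurs in this range, so the set of observed cycle types is {5+1, 3+1+1+1}. Among the candidates above, the only group containing elements of all these cycle types is A_6 (6T15) — each of A_4 (6T4), S_4 (6T7), (C_3 x C_3) : C_4 (6T10), PSL(2,5) (6T12) lacks at least one of them. Hence G = A_6 (6T15), of order 360.

A_6 (order 360)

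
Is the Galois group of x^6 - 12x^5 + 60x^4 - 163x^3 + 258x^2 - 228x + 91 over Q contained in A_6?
No

The polynomial is irreducible of degree 6 over Q. Its discriminant is -177147, which is not a perfect square. A Galois group lies in the alternating group exactly when the discriminant is a square in Q, so the Galois group (C_3 x S_3) is not contained in A_6.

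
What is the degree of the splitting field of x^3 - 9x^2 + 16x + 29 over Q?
6

The degree of the splitting field over Q equals the order of the Galois group, so first determine the group. The polynomial is an irreducible cubic over Q and its discriminant is -8959, which is not a perfect square. For an irreducible cubic, a non-square discriminant gives Galois group S_3. The Galois group S_3 (3T2) has order 6, so the splitting field has degree 6 over Q.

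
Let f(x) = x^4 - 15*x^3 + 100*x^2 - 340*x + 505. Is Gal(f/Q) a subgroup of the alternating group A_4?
The polynomial is irreducible of degree 4 over Q. Its discriminant is 14535125, which is not a perfect square. A Galois group lies in the alternating group exactly when the discriminant is a square in Q, so the Galois group (C_4) is not contained in A_4.

No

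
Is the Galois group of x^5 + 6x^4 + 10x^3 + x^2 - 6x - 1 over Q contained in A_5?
Yes

The polynomial is irreducible of degree 5 over Q. Its discriminant is 14641 = 121^2, a perfect square. A Galois group lies in the alternating group exactly when the discriminant is a square in Q, so the Galois group (C_5) is contained in A_5.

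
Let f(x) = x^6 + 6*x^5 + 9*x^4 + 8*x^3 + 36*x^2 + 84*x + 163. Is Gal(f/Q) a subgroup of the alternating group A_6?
No

The polynomial is irreducible of degree 6 over Q. Its discriminant is -4801275041472, which is not a perfect square. A Galois group lies in the alternating group exactly when the discriminant is a square in Q, so the Galois group ((S_3 x S_3) : C_2) is not contained in A_6.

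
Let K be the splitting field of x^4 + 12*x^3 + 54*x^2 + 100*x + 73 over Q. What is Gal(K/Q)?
The polynomial is an irreducible quartic over Q and its discriminant is 937984, which is not a perfect square, so the Galois group is not contained in A_4. The resolvent cubic y^3 - 54*y^2 + 908*y - 4744 is irreducible over Q. An irreducible resolvent with non-square discriminant gives S_4.

S_4 (order 24)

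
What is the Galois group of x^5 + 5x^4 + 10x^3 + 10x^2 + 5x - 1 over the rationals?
The polynomial f is an irreducible quintic over Q, so G = Gal(f/Q) is a transitive subgroup of S_5: one of C_5 (5T1, order 5), D_5 (5T2, order 10), F_20 (5T3, order 20), A_5 (5T4, order 60) or S_5 (5T5, order 120). The discriminant of f is 50000, which is not a perfect square, so G is not contained in A_5. The transitive groups of degree 5 not contained in A_5 are: F_20 (5T3, order 20), S_5 (5T5, order 120). By Dedekind's theorem, for a prime p not dividing disc(f) the degrees of the irreducible factors of f mod p form the cycle type of an element of G. Factoring f modulo the 18 such primes p <= 71 (skipping 2, 5, which divide the discriminant), each new pattern first appears at: mod 3: f = (x + 2)(x^4 + x^2 + 2x + 1), pattern 4+1; mod 11: f = (x^5 + 5x^4 + 10x^3 + 10x^2 + 5x + 10), pattern 5; mod 19: f = (x + 5)(x^2 + x + 16)(x^2 + 18x + 14), pattern 2+2+1. No other pattern occurs in this range, so the set of observed cycle types is {4+1, 5, 2+2+1}. The candidates containing elements of all these cycle types are F_20 (5T3) of order 20, S_5 (5T5) of order 120; the others are excluded. The observed types are precisely the cycle types that occur in F_20 (5T3) (apart from the identity). Each of the other remaining candidates has further cycle types, and by the Chebotarev density theorem the matching factorization patterns would occur for a proportion of primes equal to their share of the group: S_5 (5T5) additionally contains elements of type 3+2, 3+1+1, 2+1+1+1 (50 of its 120 elements, about 42% of primes). None of the 18 primes tested shows any such pattern (for each of these groups the chance of that is below 10^-4), which rules them out. Hence G = F_20 (5T3), of order 20.

F_20 (also written F20)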